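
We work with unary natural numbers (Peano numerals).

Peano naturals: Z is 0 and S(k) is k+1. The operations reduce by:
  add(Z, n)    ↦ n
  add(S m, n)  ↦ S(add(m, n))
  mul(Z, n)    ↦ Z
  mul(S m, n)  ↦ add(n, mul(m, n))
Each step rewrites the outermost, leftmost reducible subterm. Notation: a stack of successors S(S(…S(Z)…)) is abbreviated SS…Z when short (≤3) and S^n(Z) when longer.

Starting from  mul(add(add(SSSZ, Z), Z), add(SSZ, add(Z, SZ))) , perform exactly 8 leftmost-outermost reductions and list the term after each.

Answer: after 8 steps: S(S(add(add(Z, SZ), mul(add(add(SSZ, Z), Z), add(SSZ, add(Z, SZ))))))

Working:
  start: mul(add(add(SSSZ, Z), Z), add(SSZ, add(Z, SZ)))
  [1] mul(add(S(add(SSZ, Z)), Z), add(SSZ, add(Z, SZ)))
  [2] mul(S(add(add(SSZ, Z), Z)), add(SSZ, add(Z, SZ)))
  [3] add(add(SSZ, add(Z, SZ)), mul(add(add(SSZ, Z), Z), add(SSZ, add(Z, SZ))))
  [4] add(S(add(SZ, add(Z, SZ))), mul(add(add(SSZ, Z), Z), add(SSZ, add(Z, SZ))))
  [5] S(add(add(SZ, add(Z, SZ)), mul(add(add(SSZ, Z), Z), add(SSZ, add(Z, SZ)))))
  [6] S(add(S(add(Z, add(Z, SZ))), mul(add(add(SSZ, Z), Z), add(SSZ, add(Z, SZ)))))
  [7] S(S(add(add(Z, add(Z, SZ)), mul(add(add(SSZ, Z), Z), add(SSZ, add(Z, SZ))))))
  [8] S(S(add(add(Z, SZ), mul(add(add(SSZ, Z), Z), add(SSZ, add(Z, SZ))))))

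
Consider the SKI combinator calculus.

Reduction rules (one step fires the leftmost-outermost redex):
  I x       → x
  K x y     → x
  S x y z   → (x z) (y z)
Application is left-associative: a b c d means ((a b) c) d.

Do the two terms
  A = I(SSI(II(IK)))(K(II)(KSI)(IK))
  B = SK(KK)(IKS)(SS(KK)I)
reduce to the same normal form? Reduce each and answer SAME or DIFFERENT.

Term A:
  start: I(SSI(II(IK)))(K(II)(KSI)(IK))
  [1] SSI(II(IK))(K(II)(KSI)(IK))
  [2] S(II(IK))(I(II(IK)))(K(II)(KSI)(IK))
  [3] II(IK)(K(II)(KSI)(IK))(I(II(IK))(K(II)(KSI)(IK)))
  [4] I(IK)(K(II)(KSI)(IK))(I(II(IK))(K(II)(KSI)(IK)))
  [5] IK(K(II)(KSI)(IK))(I(II(IK))(K(II)(KSI)(IK)))
  [6] K(K(II)(KSI)(IK))(I(II(IK))(K(II)(KSI)(IK)))
  [7] K(II)(KSI)(IK)
  [8] II(IK)
  [9] I(IK)
  [10] IK
  [11] K

Term B:
  start: SK(KK)(IKS)(SS(KK)I)
  [1] K(IKS)(KK(IKS))(SS(KK)I)
  [2] IKS(SS(KK)I)
  [3] KS(SS(KK)I)
  [4] S

Answer: DIFFERENT — A ⇓ K, B ⇓ S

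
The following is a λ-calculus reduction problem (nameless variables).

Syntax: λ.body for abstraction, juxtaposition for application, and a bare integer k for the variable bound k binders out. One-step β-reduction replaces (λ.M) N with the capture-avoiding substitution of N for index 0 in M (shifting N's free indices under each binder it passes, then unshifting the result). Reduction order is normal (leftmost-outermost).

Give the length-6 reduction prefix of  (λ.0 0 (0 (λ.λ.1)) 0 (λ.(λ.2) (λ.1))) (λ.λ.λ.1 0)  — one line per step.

  start: (λ.0 0 (0 (λ.λ.1)) 0 (λ.(λ.2) (λ.1))) (λ.λ.λ.1 0)
  →1  (λ.λ.λ.1 0) (λ.λ.λ.1 0) ((λ.λ.λ.1 0) (λ.λ.1)) (λ.λ.λ.1 0) (λ.(λ.λ.λ.λ.1 0) (λ.1))
  →2  (λ.λ.1 0) ((λ.λ.λ.1 0) (λ.λ.1)) (λ.λ.λ.1 0) (λ.(λ.λ.λ.λ.1 0) (λ.1))
  →3  (λ.(λ.λ.λ.1 0) (λ.λ.1) 0) (λ.λ.λ.1 0) (λ.(λ.λ.λ.λ.1 0) (λ.1))
  →4  (λ.λ.λ.1 0) (λ.λ.1) (λ.λ.λ.1 0) (λ.(λ.λ.λ.λ.1 0) (λ.1))
  →5  (λ.λ.1 0) (λ.λ.λ.1 0) (λ.(λ.λ.λ.λ.1 0) (λ.1))
  →6  (λ.(λ.λ.λ.1 0) 0) (λ.(λ.λ.λ.λ.1 0) (λ.1))

Answer: after 6 steps: (λ.(λ.λ.λ.1 0) 0) (λ.(λ.λ.λ.λ.1 0) (λ.1))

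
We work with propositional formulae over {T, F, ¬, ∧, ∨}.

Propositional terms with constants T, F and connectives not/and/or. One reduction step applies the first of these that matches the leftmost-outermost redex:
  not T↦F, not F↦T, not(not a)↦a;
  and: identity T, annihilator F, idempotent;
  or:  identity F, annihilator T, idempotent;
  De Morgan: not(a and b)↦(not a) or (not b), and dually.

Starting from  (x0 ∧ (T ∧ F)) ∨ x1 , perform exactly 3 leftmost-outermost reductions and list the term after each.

  start: (x0 ∧ (T ∧ F)) ∨ x1
  step 1: (x0 ∧ F) ∨ x1
  step 2: F ∨ x1
  step 3: x1

Answer: after 3 steps: x1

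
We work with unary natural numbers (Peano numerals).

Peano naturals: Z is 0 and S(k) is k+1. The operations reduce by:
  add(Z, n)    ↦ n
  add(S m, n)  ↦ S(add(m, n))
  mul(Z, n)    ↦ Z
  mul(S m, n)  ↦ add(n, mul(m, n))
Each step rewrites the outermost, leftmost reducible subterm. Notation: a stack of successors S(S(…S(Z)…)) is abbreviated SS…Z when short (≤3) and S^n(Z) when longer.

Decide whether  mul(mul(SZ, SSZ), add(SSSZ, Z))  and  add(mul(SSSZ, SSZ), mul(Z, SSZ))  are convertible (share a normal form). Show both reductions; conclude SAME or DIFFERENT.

Term A:
  start: mul(mul(SZ, SSZ), add(SSSZ, Z))
  →1  mul(add(SSZ, mul(Z, SSZ)), add(SSSZ, Z))
  →2  mul(S(add(SZ, mul(Z, SSZ))), add(SSSZ, Z))
  →3  add(add(SSSZ, Z), mul(add(SZ, mul(Z, SSZ)), add(SSSZ, Z)))
  →4  add(S(add(SSZ, Z)), mul(add(SZ, mul(Z, SSZ)), add(SSSZ, Z)))
  →5  S(add(add(SSZ, Z), mul(add(SZ, mul(Z, SSZ)), add(SSSZ, Z))))
  →6  S(add(S(add(SZ, Z)), mul(add(SZ, mul(Z, SSZ)), add(SSSZ, Z))))
  →7  S(S(add(add(SZ, Z), mul(add(SZ, mul(Z, SSZ)), add(SSSZ, Z)))))
  →8  S(S(add(S(add(Z, Z)), mul(add(SZ, mul(Z, SSZ)), add(SSSZ, Z)))))
  →9  S(S(S(add(add(Z, Z), mul(add(SZ, mul(Z, SSZ)), add(SSSZ, Z))))))
  →10  S(S(S(add(Z, mul(add(SZ, mul(Z, SSZ)), add(SSSZ, Z))))))
  →11  S(S(S(mul(add(SZ, mul(Z, SSZ)), add(SSSZ, Z)))))
  →12  S(S(S(mul(S(add(Z, mul(Z, SSZ))), add(SSSZ, Z)))))
  →13  S(S(S(add(add(SSSZ, Z), mul(add(Z, mul(Z, SSZ)), add(SSSZ, Z))))))
  →14  S(S(S(add(S(add(SSZ, Z)), mul(add(Z, mul(Z, SSZ)), add(SSSZ, Z))))))
  →15  S(S(S(S(add(add(SSZ, Z), mul(add(Z, mul(Z, SSZ)), add(SSSZ, Z)))))))
  →16  S(S(S(S(add(S(add(SZ, Z)), mul(add(Z, mul(Z, SSZ)), add(SSSZ, Z)))))))
  →17  S(S(S(S(S(add(add(SZ, Z), mul(add(Z, mul(Z, SSZ)), add(SSSZ, Z))))))))
  →18  S(S(S(S(S(add(S(add(Z, Z)), mul(add(Z, mul(Z, SSZ)), add(SSSZ, Z))))))))
  →19  S(S(S(S(S(S(add(add(Z, Z), mul(add(Z, mul(Z, SSZ)), add(SSSZ, Z)))))))))
  →20  S(S(S(S(S(S(add(Z, mul(add(Z, mul(Z, SSZ)), add(SSSZ, Z)))))))))
  →21  S(S(S(S(S(S(mul(add(Z, mul(Z, SSZ)), add(SSSZ, Z))))))))
  →22  S(S(S(S(S(S(mul(mul(Z, SSZ), add(SSSZ, Z))))))))
  →23  S(S(S(S(S(S(mul(Z, add(SSSZ, Z))))))))
  →24  S^6(Z)

Term B:
  start: add(mul(SSSZ, SSZ), mul(Z, SSZ))
  →1  add(add(SSZ, mul(SSZ, SSZ)), mul(Z, SSZ))
  →2  add(S(add(SZ, mul(SSZ, SSZ))), mul(Z, SSZ))
  →3  S(add(add(SZ, mul(SSZ, SSZ)), mul(Z, SSZ)))
  →4  S(add(S(add(Z, mul(SSZ, SSZ))), mul(Z, SSZ)))
  →5  S(S(add(add(Z, mul(SSZ, SSZ)), mul(Z, SSZ))))
  →6  S(S(add(mul(SSZ, SSZ), mul(Z, SSZ))))
  →7  S(S(add(add(SSZ, mul(SZ, SSZ)), mul(Z, SSZ))))
  →8  S(S(add(S(add(SZ, mul(SZ, SSZ))), mul(Z, SSZ))))
  →9  S(S(S(add(add(SZ, mul(SZ, SSZ)), mul(Z, SSZ)))))
  →10  S(S(S(add(S(add(Z, mul(SZ, SSZ))), mul(Z, SSZ)))))
  →11  S(S(S(S(add(add(Z, mul(SZ, SSZ)), mul(Z, SSZ))))))
  →12  S(S(S(S(add(mul(SZ, SSZ), mul(Z, SSZ))))))
  →13  S(S(S(S(add(add(SSZ, mul(Z, SSZ)), mul(Z, SSZ))))))
  →14  S(S(S(S(add(S(add(SZ, mul(Z, SSZ))), mul(Z, SSZ))))))
  →15  S(S(S(S(S(add(add(SZ, mul(Z, SSZ)), mul(Z, SSZ)))))))
  →16  S(S(S(S(S(add(S(add(Z, mul(Z, SSZ))), mul(Z, SSZ)))))))
  →17  S(S(S(S(S(S(add(add(Z, mul(Z, SSZ)), mul(Z, SSZ))))))))
  →18  S(S(S(S(S(S(add(mul(Z, SSZ), mul(Z, SSZ))))))))
  →19  S(S(S(S(S(S(add(Z, mul(Z, SSZ))))))))
  →20  S(S(S(S(S(S(mul(Z, SSZ)))))))
  →21  S^6(Z)

Answer: SAME — A ⇓ S^6(Z), B ⇓ S^6(Z)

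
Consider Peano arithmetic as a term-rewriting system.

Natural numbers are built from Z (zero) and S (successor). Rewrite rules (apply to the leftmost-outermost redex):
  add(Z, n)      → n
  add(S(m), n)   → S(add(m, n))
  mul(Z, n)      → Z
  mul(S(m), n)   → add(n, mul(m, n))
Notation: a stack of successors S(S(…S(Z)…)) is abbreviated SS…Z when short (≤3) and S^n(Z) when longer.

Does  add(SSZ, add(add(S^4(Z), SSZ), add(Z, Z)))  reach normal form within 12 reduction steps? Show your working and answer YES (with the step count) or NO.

Answer: NO — after 12 steps the term is S(S(S(S(S(S(add(SSZ, add(Z, Z)))))))), not yet normal

Working:
  start: add(SSZ, add(add(S^4(Z), SSZ), add(Z, Z)))
  [1] S(add(SZ, add(add(S^4(Z), SSZ), add(Z, Z))))
  [2] S(S(add(Z, add(add(S^4(Z), SSZ), add(Z, Z)))))
  [3] S(S(add(add(S^4(Z), SSZ), add(Z, Z))))
  [4] S(S(add(S(add(SSSZ, SSZ)), add(Z, Z))))
  [5] S(S(S(add(add(SSSZ, SSZ), add(Z, Z)))))
  [6] S(S(S(add(S(add(SSZ, SSZ)), add(Z, Z)))))
  [7] S(S(S(S(add(add(SSZ, SSZ), add(Z, Z))))))
  [8] S(S(S(S(add(S(add(SZ, SSZ)), add(Z, Z))))))
  [9] S(S(S(S(S(add(add(SZ, SSZ), add(Z, Z)))))))
  [10] S(S(S(S(S(add(S(add(Z, SSZ)), add(Z, Z)))))))
  [11] S(S(S(S(S(S(add(add(Z, SSZ), add(Z, Z))))))))
  [12] S(S(S(S(S(S(add(SSZ, add(Z, Z))))))))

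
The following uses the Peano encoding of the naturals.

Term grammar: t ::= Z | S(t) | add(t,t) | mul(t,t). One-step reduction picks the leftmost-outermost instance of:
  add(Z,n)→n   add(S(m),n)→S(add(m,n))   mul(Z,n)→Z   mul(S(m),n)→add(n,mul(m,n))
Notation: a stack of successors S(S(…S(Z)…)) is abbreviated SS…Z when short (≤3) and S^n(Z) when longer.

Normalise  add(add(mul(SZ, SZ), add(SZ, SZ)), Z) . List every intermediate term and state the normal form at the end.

  start: add(add(mul(SZ, SZ), add(SZ, SZ)), Z)
  [1] add(add(add(SZ, mul(Z, SZ)), add(SZ, SZ)), Z)
  [2] add(add(S(add(Z, mul(Z, SZ))), add(SZ, SZ)), Z)
  [3] add(S(add(add(Z, mul(Z, SZ)), add(SZ, SZ))), Z)
  [4] S(add(add(add(Z, mul(Z, SZ)), add(SZ, SZ)), Z))
  [5] S(add(add(mul(Z, SZ), add(SZ, SZ)), Z))
  [6] S(add(add(Z, add(SZ, SZ)), Z))
  [7] S(add(add(SZ, SZ), Z))
  [8] S(add(S(add(Z, SZ)), Z))
  [9] S(S(add(add(Z, SZ), Z)))
  [10] S(S(add(SZ, Z)))
  [11] S(S(S(add(Z, Z))))
  [12] SSSZ

Answer: normal form = SSSZ  (in 12 steps)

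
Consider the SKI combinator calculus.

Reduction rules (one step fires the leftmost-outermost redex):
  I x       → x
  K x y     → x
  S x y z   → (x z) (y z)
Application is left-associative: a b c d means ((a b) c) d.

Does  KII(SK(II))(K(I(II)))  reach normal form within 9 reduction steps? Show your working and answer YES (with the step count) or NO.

  start: KII(SK(II))(K(I(II)))
  step 1: I(SK(II))(K(I(II)))
  step 2: SK(II)(K(I(II)))
  step 3: K(K(I(II)))(II(K(I(II))))
  step 4: K(I(II))
  step 5: K(II)
  step 6: KI

Answer: YES — reaches normal form KI in 6 ≤ 9 steps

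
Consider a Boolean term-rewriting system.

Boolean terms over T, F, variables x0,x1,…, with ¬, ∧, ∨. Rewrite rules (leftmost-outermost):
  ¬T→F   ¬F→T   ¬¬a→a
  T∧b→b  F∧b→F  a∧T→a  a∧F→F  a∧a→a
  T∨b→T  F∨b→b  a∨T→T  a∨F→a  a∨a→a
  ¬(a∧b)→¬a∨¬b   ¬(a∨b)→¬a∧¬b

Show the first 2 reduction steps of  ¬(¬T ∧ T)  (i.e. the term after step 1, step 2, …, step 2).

Answer: after 2 steps: T ∨ ¬T

Working:
  start: ¬(¬T ∧ T)
  →1  ¬¬T ∨ ¬T
  →2  T ∨ ¬T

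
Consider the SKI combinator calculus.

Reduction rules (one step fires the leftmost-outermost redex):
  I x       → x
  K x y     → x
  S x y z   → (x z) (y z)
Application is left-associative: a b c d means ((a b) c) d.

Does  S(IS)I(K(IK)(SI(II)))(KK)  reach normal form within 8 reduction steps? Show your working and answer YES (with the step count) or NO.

  start: S(IS)I(K(IK)(SI(II)))(KK)
  step 1: IS(K(IK)(SI(II)))(I(K(IK)(SI(II))))(KK)
  step 2: S(K(IK)(SI(II)))(I(K(IK)(SI(II))))(KK)
  step 3: K(IK)(SI(II))(KK)(I(K(IK)(SI(II)))(KK))
  step 4: IK(KK)(I(K(IK)(SI(II)))(KK))
  step 5: K(KK)(I(K(IK)(SI(II)))(KK))
  step 6: KK

Answer: YES — reaches normal form KK in 6 ≤ 8 steps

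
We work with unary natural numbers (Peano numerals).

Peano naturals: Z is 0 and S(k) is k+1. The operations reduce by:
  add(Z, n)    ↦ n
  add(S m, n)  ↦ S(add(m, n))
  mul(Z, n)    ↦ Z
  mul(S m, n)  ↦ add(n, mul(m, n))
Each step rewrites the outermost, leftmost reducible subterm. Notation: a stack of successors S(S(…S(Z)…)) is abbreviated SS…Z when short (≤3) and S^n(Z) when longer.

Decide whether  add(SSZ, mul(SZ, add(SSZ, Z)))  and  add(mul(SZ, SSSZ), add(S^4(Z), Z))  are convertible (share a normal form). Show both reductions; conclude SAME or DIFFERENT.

Term A:
  start: add(SSZ, mul(SZ, add(SSZ, Z)))
  [1] S(add(SZ, mul(SZ, add(SSZ, Z))))
  [2] S(S(add(Z, mul(SZ, add(SSZ, Z)))))
  [3] S(S(mul(SZ, add(SSZ, Z))))
  [4] S(S(add(add(SSZ, Z), mul(Z, add(SSZ, Z)))))
  [5] S(S(add(S(add(SZ, Z)), mul(Z, add(SSZ, Z)))))
  [6] S(S(S(add(add(SZ, Z), mul(Z, add(SSZ, Z))))))
  [7] S(S(S(add(S(add(Z, Z)), mul(Z, add(SSZ, Z))))))
  [8] S(S(S(S(add(add(Z, Z), mul(Z, add(SSZ, Z)))))))
  [9] S(S(S(S(add(Z, mul(Z, add(SSZ, Z)))))))
  [10] S(S(S(S(mul(Z, add(SSZ, Z))))))
  [11] S^4(Z)

Term B:
  start: add(mul(SZ, SSSZ), add(S^4(Z), Z))
  [1] add(add(SSSZ, mul(Z, SSSZ)), add(S^4(Z), Z))
  [2] add(S(add(SSZ, mul(Z, SSSZ))), add(S^4(Z), Z))
  [3] S(add(add(SSZ, mul(Z, SSSZ)), add(S^4(Z), Z)))
  [4] S(add(S(add(SZ, mul(Z, SSSZ))), add(S^4(Z), Z)))
  [5] S(S(add(add(SZ, mul(Z, SSSZ)), add(S^4(Z), Z))))
  [6] S(S(add(S(add(Z, mul(Z, SSSZ))), add(S^4(Z), Z))))
  [7] S(S(S(add(add(Z, mul(Z, SSSZ)), add(S^4(Z), Z)))))
  [8] S(S(S(add(mul(Z, SSSZ), add(S^4(Z), Z)))))
  [9] S(S(S(add(Z, add(S^4(Z), Z)))))
  [10] S(S(S(add(S^4(Z), Z))))
  [11] S(S(S(S(add(SSSZ, Z)))))
  [12] S(S(S(S(S(add(SSZ, Z))))))
  [13] S(S(S(S(S(S(add(SZ, Z)))))))
  [14] S(S(S(S(S(S(S(add(Z, Z))))))))
  [15] S^7(Z)

Answer: DIFFERENT — A ⇓ S^4(Z), B ⇓ S^7(Z)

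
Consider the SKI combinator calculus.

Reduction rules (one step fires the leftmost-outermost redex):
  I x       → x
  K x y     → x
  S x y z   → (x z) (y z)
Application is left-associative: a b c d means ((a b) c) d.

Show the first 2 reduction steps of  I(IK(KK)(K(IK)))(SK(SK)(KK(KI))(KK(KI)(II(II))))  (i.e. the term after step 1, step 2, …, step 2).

Answer: after 2 steps: K(KK)(K(IK))(SK(SK)(KK(KI))(KK(KI)(II(II))))

Reduction:
  start: I(IK(KK)(K(IK)))(SK(SK)(KK(KI))(KK(KI)(II(II))))
  →1  IK(KK)(K(IK))(SK(SK)(KK(KI))(KK(KI)(II(II))))
  →2  K(KK)(K(IK))(SK(SK)(KK(KI))(KK(KI)(II(II))))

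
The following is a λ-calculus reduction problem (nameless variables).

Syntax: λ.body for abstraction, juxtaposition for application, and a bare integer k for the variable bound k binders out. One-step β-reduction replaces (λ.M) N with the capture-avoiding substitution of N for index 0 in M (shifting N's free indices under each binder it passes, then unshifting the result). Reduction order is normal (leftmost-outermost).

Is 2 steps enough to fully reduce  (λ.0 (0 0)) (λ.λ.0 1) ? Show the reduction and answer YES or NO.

  start: (λ.0 (0 0)) (λ.λ.0 1)
  step 1: (λ.λ.0 1) ((λ.λ.0 1) (λ.λ.0 1))
  step 2: λ.0 ((λ.λ.0 1) (λ.λ.0 1))

Answer: NO — after 2 steps the term is λ.0 ((λ.λ.0 1) (λ.λ.0 1)), not yet normal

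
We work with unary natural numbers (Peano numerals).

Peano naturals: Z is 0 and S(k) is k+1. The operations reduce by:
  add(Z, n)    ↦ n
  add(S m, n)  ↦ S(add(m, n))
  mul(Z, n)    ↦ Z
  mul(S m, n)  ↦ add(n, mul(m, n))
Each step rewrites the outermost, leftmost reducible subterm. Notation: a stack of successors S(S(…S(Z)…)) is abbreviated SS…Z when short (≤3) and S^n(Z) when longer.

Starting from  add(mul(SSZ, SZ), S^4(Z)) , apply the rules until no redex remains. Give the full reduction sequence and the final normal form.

  start: add(mul(SSZ, SZ), S^4(Z))
  [1] add(add(SZ, mul(SZ, SZ)), S^4(Z))
  [2] add(S(add(Z, mul(SZ, SZ))), S^4(Z))
  [3] S(add(add(Z, mul(SZ, SZ)), S^4(Z)))
  [4] S(add(mul(SZ, SZ), S^4(Z)))
  [5] S(add(add(SZ, mul(Z, SZ)), S^4(Z)))
  [6] S(add(S(add(Z, mul(Z, SZ))), S^4(Z)))
  [7] S(S(add(add(Z, mul(Z, SZ)), S^4(Z))))
  [8] S(S(add(mul(Z, SZ), S^4(Z))))
  [9] S(S(add(Z, S^4(Z))))
  [10] S^6(Z)

Answer: normal form = S^6(Z)  (in 10 steps)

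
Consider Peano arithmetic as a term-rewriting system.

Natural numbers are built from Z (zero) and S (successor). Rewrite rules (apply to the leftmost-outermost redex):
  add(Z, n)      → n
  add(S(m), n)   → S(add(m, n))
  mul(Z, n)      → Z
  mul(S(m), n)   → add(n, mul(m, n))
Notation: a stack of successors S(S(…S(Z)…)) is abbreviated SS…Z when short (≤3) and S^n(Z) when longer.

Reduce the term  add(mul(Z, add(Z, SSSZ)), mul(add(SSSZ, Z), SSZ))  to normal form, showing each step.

  start: add(mul(Z, add(Z, SSSZ)), mul(add(SSSZ, Z), SSZ))
  →1  add(Z, mul(add(SSSZ, Z), SSZ))
  →2  mul(add(SSSZ, Z), SSZ)
  →3  mul(S(add(SSZ, Z)), SSZ)
  →4  add(SSZ, mul(add(SSZ, Z), SSZ))
  →5  S(add(SZ, mul(add(SSZ, Z), SSZ)))
  →6  S(S(add(Z, mul(add(SSZ, Z), SSZ))))
  →7  S(S(mul(add(SSZ, Z), SSZ)))
  →8  S(S(mul(S(add(SZ, Z)), SSZ)))
  →9  S(S(add(SSZ, mul(add(SZ, Z), SSZ))))
  →10  S(S(S(add(SZ, mul(add(SZ, Z), SSZ)))))
  →11  S(S(S(S(add(Z, mul(add(SZ, Z), SSZ))))))
  →12  S(S(S(S(mul(add(SZ, Z), SSZ)))))
  →13  S(S(S(S(mul(S(add(Z, Z)), SSZ)))))
  →14  S(S(S(S(add(SSZ, mul(add(Z, Z), SSZ))))))
  →15  S(S(S(S(S(add(SZ, mul(add(Z, Z), SSZ)))))))
  →16  S(S(S(S(S(S(add(Z, mul(add(Z, Z), SSZ))))))))
  →17  S(S(S(S(S(S(mul(add(Z, Z), SSZ)))))))
  →18  S(S(S(S(S(S(mul(Z, SSZ)))))))
  →19  S^6(Z)

Answer: normal form = S^6(Z)  (in 19 steps)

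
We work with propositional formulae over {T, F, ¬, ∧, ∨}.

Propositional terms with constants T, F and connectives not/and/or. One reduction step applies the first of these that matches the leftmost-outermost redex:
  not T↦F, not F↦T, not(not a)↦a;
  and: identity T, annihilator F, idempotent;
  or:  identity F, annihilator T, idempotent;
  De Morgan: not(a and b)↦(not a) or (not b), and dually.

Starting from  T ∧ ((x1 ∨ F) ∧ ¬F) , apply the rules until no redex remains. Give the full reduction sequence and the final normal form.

  start: T ∧ ((x1 ∨ F) ∧ ¬F)
  step 1: (x1 ∨ F) ∧ ¬F
  step 2: x1 ∧ ¬F
  step 3: x1 ∧ T
  step 4: x1

Answer: normal form = x1  (in 4 steps)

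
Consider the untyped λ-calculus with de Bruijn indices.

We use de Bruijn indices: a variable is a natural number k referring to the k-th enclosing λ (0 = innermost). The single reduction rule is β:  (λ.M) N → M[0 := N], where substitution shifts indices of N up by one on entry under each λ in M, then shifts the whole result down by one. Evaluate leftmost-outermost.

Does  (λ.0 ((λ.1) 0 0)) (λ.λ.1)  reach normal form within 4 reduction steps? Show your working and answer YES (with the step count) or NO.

  start: (λ.0 ((λ.1) 0 0)) (λ.λ.1)
  step 1: (λ.λ.1) ((λ.λ.λ.1) (λ.λ.1) (λ.λ.1))
  step 2: λ.(λ.λ.λ.1) (λ.λ.1) (λ.λ.1)
  step 3: λ.(λ.λ.1) (λ.λ.1)
  step 4: λ.λ.λ.λ.1

Answer: YES — reaches normal form λ.λ.λ.λ.1 in 4 ≤ 4 steps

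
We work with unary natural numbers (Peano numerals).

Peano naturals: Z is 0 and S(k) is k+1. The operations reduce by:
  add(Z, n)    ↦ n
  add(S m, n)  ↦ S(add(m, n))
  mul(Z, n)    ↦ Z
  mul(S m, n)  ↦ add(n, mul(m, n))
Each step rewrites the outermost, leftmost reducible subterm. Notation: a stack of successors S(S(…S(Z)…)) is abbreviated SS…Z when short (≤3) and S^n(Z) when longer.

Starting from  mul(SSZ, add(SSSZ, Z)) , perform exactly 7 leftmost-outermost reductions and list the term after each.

Answer: after 7 steps: S(S(S(add(add(Z, Z), mul(SZ, add(SSSZ, Z))))))

Reduction:
  start: mul(SSZ, add(SSSZ, Z))
  [1] add(add(SSSZ, Z), mul(SZ, add(SSSZ, Z)))
  [2] add(S(add(SSZ, Z)), mul(SZ, add(SSSZ, Z)))
  [3] S(add(add(SSZ, Z), mul(SZ, add(SSSZ, Z))))
  [4] S(add(S(add(SZ, Z)), mul(SZ, add(SSSZ, Z))))
  [5] S(S(add(add(SZ, Z), mul(SZ, add(SSSZ, Z)))))
  [6] S(S(add(S(add(Z, Z)), mul(SZ, add(SSSZ, Z)))))
  [7] S(S(S(add(add(Z, Z), mul(SZ, add(SSSZ, Z))))))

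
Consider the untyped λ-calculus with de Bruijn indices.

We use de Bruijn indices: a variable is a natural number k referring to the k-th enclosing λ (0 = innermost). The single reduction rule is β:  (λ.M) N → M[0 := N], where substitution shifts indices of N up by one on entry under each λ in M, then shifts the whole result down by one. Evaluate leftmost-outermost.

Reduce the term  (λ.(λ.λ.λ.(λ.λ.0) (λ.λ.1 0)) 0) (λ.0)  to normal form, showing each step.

Answer: normal form = λ.λ.λ.0  (in 3 steps)

Working:
  start: (λ.(λ.λ.λ.(λ.λ.0) (λ.λ.1 0)) 0) (λ.0)
  step 1: (λ.λ.λ.(λ.λ.0) (λ.λ.1 0)) (λ.0)
  step 2: λ.λ.(λ.λ.0) (λ.λ.1 0)
  step 3: λ.λ.λ.0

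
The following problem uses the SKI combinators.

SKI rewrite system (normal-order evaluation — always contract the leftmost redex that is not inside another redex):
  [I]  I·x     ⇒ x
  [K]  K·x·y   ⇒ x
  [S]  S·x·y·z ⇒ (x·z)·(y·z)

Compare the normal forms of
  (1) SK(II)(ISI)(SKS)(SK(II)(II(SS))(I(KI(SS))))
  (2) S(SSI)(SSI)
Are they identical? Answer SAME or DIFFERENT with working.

Answer: SAME — A ⇓ S(SSI)(SSI), B ⇓ S(SSI)(SSI)

Working:
Term A:
  start: SK(II)(ISI)(SKS)(SK(II)(II(SS))(I(KI(SS))))
  [1] K(ISI)(II(ISI))(SKS)(SK(II)(II(SS))(I(KI(SS))))
  [2] ISI(SKS)(SK(II)(II(SS))(I(KI(SS))))
  [3] SI(SKS)(SK(II)(II(SS))(I(KI(SS))))
  [4] I(SK(II)(II(SS))(I(KI(SS))))(SKS(SK(II)(II(SS))(I(KI(SS)))))
  [5] SK(II)(II(SS))(I(KI(SS)))(SKS(SK(II)(II(SS))(I(KI(SS)))))
  [6] K(II(SS))(II(II(SS)))(I(KI(SS)))(SKS(SK(II)(II(SS))(I(KI(SS)))))
  [7] II(SS)(I(KI(SS)))(SKS(SK(II)(II(SS))(I(KI(SS)))))
  [8] I(SS)(I(KI(SS)))(SKS(SK(II)(II(SS))(I(KI(SS)))))
  [9] SS(I(KI(SS)))(SKS(SK(II)(II(SS))(I(KI(SS)))))
  [10] S(SKS(SK(II)(II(SS))(I(KI(SS)))))(I(KI(SS))(SKS(SK(II)(II(SS))(I(KI(SS))))))
  [11] S(K(SK(II)(II(SS))(I(KI(SS))))(S(SK(II)(II(SS))(I(KI(SS))))))(I(KI(SS))(SKS(SK(II)(II(SS))(I(KI(SS))))))
  [12] S(SK(II)(II(SS))(I(KI(SS))))(I(KI(SS))(SKS(SK(II)(II(SS))(I(KI(SS))))))
  [13] S(K(II(SS))(II(II(SS)))(I(KI(SS))))(I(KI(SS))(SKS(SK(II)(II(SS))(I(KI(SS))))))
  [14] S(II(SS)(I(KI(SS))))(I(KI(SS))(SKS(SK(II)(II(SS))(I(KI(SS))))))
  [15] S(I(SS)(I(KI(SS))))(I(KI(SS))(SKS(SK(II)(II(SS))(I(KI(SS))))))
  [16] S(SS(I(KI(SS))))(I(KI(SS))(SKS(SK(II)(II(SS))(I(KI(SS))))))
  [17] S(SS(KI(SS)))(I(KI(SS))(SKS(SK(II)(II(SS))(I(KI(SS))))))
  [18] S(SSI)(I(KI(SS))(SKS(SK(II)(II(SS))(I(KI(SS))))))
  [19] S(SSI)(KI(SS)(SKS(SK(II)(II(SS))(I(KI(SS))))))
  [20] S(SSI)(I(SKS(SK(II)(II(SS))(I(KI(SS))))))
  [21] S(SSI)(SKS(SK(II)(II(SS))(I(KI(SS)))))
  [22] S(SSI)(K(SK(II)(II(SS))(I(KI(SS))))(S(SK(II)(II(SS))(I(KI(SS))))))
  [23] S(SSI)(SK(II)(II(SS))(I(KI(SS))))
  [24] S(SSI)(K(II(SS))(II(II(SS)))(I(KI(SS))))
  [25] S(SSI)(II(SS)(I(KI(SS))))
  [26] S(SSI)(I(SS)(I(KI(SS))))
  [27] S(SSI)(SS(I(KI(SS))))
  [28] S(SSI)(SS(KI(SS)))
  [29] S(SSI)(SSI)

Term B:
  start: S(SSI)(SSI)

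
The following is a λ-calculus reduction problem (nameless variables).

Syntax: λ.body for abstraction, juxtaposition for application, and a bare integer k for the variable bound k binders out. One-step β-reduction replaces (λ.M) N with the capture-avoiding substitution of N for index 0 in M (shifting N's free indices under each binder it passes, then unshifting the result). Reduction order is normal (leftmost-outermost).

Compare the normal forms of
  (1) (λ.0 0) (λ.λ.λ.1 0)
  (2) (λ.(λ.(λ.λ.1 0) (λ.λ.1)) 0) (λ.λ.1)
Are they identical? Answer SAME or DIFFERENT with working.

Term A:
  start: (λ.0 0) (λ.λ.λ.1 0)
  →1  (λ.λ.λ.1 0) (λ.λ.λ.1 0)
  →2  λ.λ.1 0

Term B:
  start: (λ.(λ.(λ.λ.1 0) (λ.λ.1)) 0) (λ.λ.1)
  →1  (λ.(λ.λ.1 0) (λ.λ.1)) (λ.λ.1)
  →2  (λ.λ.1 0) (λ.λ.1)
  →3  λ.(λ.λ.1) 0
  →4  λ.λ.1

Answer: DIFFERENT — A ⇓ λ.λ.1 0, B ⇓ λ.λ.1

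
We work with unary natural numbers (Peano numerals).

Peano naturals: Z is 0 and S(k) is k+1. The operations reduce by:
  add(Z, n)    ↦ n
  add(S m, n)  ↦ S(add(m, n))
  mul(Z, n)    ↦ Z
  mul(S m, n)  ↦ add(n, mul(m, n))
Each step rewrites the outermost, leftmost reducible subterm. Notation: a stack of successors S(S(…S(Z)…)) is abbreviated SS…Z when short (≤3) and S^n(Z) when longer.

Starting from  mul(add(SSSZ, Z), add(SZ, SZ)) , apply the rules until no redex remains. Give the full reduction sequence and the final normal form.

Answer: normal form = S^6(Z)  (in 23 steps)

Reduction:
  start: mul(add(SSSZ, Z), add(SZ, SZ))
  →1  mul(S(add(SSZ, Z)), add(SZ, SZ))
  →2  add(add(SZ, SZ), mul(add(SSZ, Z), add(SZ, SZ)))
  →3  add(S(add(Z, SZ)), mul(add(SSZ, Z), add(SZ, SZ)))
  →4  S(add(add(Z, SZ), mul(add(SSZ, Z), add(SZ, SZ))))
  →5  S(add(SZ, mul(add(SSZ, Z), add(SZ, SZ))))
  →6  S(S(add(Z, mul(add(SSZ, Z), add(SZ, SZ)))))
  →7  S(S(mul(add(SSZ, Z), add(SZ, SZ))))
  →8  S(S(mul(S(add(SZ, Z)), add(SZ, SZ))))
  →9  S(S(add(add(SZ, SZ), mul(add(SZ, Z), add(SZ, SZ)))))
  →10  S(S(add(S(add(Z, SZ)), mul(add(SZ, Z), add(SZ, SZ)))))
  →11  S(S(S(add(add(Z, SZ), mul(add(SZ, Z), add(SZ, SZ))))))
  →12  S(S(S(add(SZ, mul(add(SZ, Z), add(SZ, SZ))))))
  →13  S(S(S(S(add(Z, mul(add(SZ, Z), add(SZ, SZ)))))))
  →14  S(S(S(S(mul(add(SZ, Z), add(SZ, SZ))))))
  →15  S(S(S(S(mul(S(add(Z, Z)), add(SZ, SZ))))))
  →16  S(S(S(S(add(add(SZ, SZ), mul(add(Z, Z), add(SZ, SZ)))))))
  →17  S(S(S(S(add(S(add(Z, SZ)), mul(add(Z, Z), add(SZ, SZ)))))))
  →18  S(S(S(S(S(add(add(Z, SZ), mul(add(Z, Z), add(SZ, SZ))))))))
  →19  S(S(S(S(S(add(SZ, mul(add(Z, Z), add(SZ, SZ))))))))
  →20  S(S(S(S(S(S(add(Z, mul(add(Z, Z), add(SZ, SZ)))))))))
  →21  S(S(S(S(S(S(mul(add(Z, Z), add(SZ, SZ))))))))
  →22  S(S(S(S(S(S(mul(Z, add(SZ, SZ))))))))
  →23  S^6(Z)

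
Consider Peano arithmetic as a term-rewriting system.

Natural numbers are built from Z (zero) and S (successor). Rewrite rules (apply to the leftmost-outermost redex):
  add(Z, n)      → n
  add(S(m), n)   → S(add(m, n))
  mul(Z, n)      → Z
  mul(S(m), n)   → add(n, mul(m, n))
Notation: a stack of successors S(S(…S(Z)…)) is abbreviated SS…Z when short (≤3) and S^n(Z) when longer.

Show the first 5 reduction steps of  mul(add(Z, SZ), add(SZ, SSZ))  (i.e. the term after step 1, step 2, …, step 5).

  start: mul(add(Z, SZ), add(SZ, SSZ))
  step 1: mul(SZ, add(SZ, SSZ))
  step 2: add(add(SZ, SSZ), mul(Z, add(SZ, SSZ)))
  step 3: add(S(add(Z, SSZ)), mul(Z, add(SZ, SSZ)))
  step 4: S(add(add(Z, SSZ), mul(Z, add(SZ, SSZ))))
  step 5: S(add(SSZ, mul(Z, add(SZ, SSZ))))

Answer: after 5 steps: S(add(SSZ, mul(Z, add(SZ, SSZ))))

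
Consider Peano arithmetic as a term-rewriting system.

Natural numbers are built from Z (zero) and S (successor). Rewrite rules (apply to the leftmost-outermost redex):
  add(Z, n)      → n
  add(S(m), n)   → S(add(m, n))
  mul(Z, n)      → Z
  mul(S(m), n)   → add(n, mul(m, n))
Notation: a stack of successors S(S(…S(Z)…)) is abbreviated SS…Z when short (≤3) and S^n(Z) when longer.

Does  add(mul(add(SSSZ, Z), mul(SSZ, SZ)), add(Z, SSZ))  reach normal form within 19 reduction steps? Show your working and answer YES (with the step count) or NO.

Answer: NO — after 19 steps the term is S(S(add(S(add(add(Z, mul(SZ, SZ)), mul(add(SZ, Z), mul(SSZ, SZ)))), add(Z, SSZ)))), not yet normal

Reduction:
  start: add(mul(add(SSSZ, Z), mul(SSZ, SZ)), add(Z, SSZ))
  step 1: add(mul(S(add(SSZ, Z)), mul(SSZ, SZ)), add(Z, SSZ))
  step 2: add(add(mul(SSZ, SZ), mul(add(SSZ, Z), mul(SSZ, SZ))), add(Z, SSZ))
  step 3: add(add(add(SZ, mul(SZ, SZ)), mul(add(SSZ, Z), mul(SSZ, SZ))), add(Z, SSZ))
  step 4: add(add(S(add(Z, mul(SZ, SZ))), mul(add(SSZ, Z), mul(SSZ, SZ))), add(Z, SSZ))
  step 5: add(S(add(add(Z, mul(SZ, SZ)), mul(add(SSZ, Z), mul(SSZ, SZ)))), add(Z, SSZ))
  step 6: S(add(add(add(Z, mul(SZ, SZ)), mul(add(SSZ, Z), mul(SSZ, SZ))), add(Z, SSZ)))
  step 7: S(add(add(mul(SZ, SZ), mul(add(SSZ, Z), mul(SSZ, SZ))), add(Z, SSZ)))
  step 8: S(add(add(add(SZ, mul(Z, SZ)), mul(add(SSZ, Z), mul(SSZ, SZ))), add(Z, SSZ)))
  step 9: S(add(add(S(add(Z, mul(Z, SZ))), mul(add(SSZ, Z), mul(SSZ, SZ))), add(Z, SSZ)))
  step 10: S(add(S(add(add(Z, mul(Z, SZ)), mul(add(SSZ, Z), mul(SSZ, SZ)))), add(Z, SSZ)))
  step 11: S(S(add(add(add(Z, mul(Z, SZ)), mul(add(SSZ, Z), mul(SSZ, SZ))), add(Z, SSZ))))
  step 12: S(S(add(add(mul(Z, SZ), mul(add(SSZ, Z), mul(SSZ, SZ))), add(Z, SSZ))))
  step 13: S(S(add(add(Z, mul(add(SSZ, Z), mul(SSZ, SZ))), add(Z, SSZ))))
  step 14: S(S(add(mul(add(SSZ, Z), mul(SSZ, SZ)), add(Z, SSZ))))
  step 15: S(S(add(mul(S(add(SZ, Z)), mul(SSZ, SZ)), add(Z, SSZ))))
  step 16: S(S(add(add(mul(SSZ, SZ), mul(add(SZ, Z), mul(SSZ, SZ))), add(Z, SSZ))))
  step 17: S(S(add(add(add(SZ, mul(SZ, SZ)), mul(add(SZ, Z), mul(SSZ, SZ))), add(Z, SSZ))))
  step 18: S(S(add(add(S(add(Z, mul(SZ, SZ))), mul(add(SZ, Z), mul(SSZ, SZ))), add(Z, SSZ))))
  step 19: S(S(add(S(add(add(Z, mul(SZ, SZ)), mul(add(SZ, Z), mul(SSZ, SZ)))), add(Z, SSZ))))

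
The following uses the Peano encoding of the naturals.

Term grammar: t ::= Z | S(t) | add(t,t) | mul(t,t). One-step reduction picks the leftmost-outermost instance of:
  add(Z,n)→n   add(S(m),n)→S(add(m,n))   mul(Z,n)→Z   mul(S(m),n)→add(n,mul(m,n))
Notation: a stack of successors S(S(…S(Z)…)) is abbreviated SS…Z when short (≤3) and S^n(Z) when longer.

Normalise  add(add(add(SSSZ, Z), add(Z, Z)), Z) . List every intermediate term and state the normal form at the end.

  start: add(add(add(SSSZ, Z), add(Z, Z)), Z)
  →1  add(add(S(add(SSZ, Z)), add(Z, Z)), Z)
  →2  add(S(add(add(SSZ, Z), add(Z, Z))), Z)
  →3  S(add(add(add(SSZ, Z), add(Z, Z)), Z))
  →4  S(add(add(S(add(SZ, Z)), add(Z, Z)), Z))
  →5  S(add(S(add(add(SZ, Z), add(Z, Z))), Z))
  →6  S(S(add(add(add(SZ, Z), add(Z, Z)), Z)))
  →7  S(S(add(add(S(add(Z, Z)), add(Z, Z)), Z)))
  →8  S(S(add(S(add(add(Z, Z), add(Z, Z))), Z)))
  →9  S(S(S(add(add(add(Z, Z), add(Z, Z)), Z))))
  →10  S(S(S(add(add(Z, add(Z, Z)), Z))))
  →11  S(S(S(add(add(Z, Z), Z))))
  →12  S(S(S(add(Z, Z))))
  →13  SSSZ

Answer: normal form = SSSZ  (in 13 steps)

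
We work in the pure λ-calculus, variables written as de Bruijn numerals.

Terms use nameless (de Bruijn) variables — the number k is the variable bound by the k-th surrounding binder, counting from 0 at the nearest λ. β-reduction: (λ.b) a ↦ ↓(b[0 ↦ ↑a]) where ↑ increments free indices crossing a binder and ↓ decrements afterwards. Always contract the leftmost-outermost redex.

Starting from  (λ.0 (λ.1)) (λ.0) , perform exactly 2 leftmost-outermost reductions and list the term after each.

Answer: after 2 steps: λ.λ.0

Working:
  start: (λ.0 (λ.1)) (λ.0)
  →1  (λ.0) (λ.λ.0)
  →2  λ.λ.0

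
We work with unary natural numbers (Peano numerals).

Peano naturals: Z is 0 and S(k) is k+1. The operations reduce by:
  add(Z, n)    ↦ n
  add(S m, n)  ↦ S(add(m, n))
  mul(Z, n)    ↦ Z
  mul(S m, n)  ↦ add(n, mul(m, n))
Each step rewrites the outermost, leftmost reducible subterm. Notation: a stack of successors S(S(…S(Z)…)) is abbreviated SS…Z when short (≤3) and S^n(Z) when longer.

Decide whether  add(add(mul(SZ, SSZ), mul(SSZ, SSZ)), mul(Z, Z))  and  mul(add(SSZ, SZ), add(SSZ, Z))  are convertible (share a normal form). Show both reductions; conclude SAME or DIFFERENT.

Answer: SAME — A ⇓ S^6(Z), B ⇓ S^6(Z)

Derivation:
Term A:
  start: add(add(mul(SZ, SSZ), mul(SSZ, SSZ)), mul(Z, Z))
  step 1: add(add(add(SSZ, mul(Z, SSZ)), mul(SSZ, SSZ)), mul(Z, Z))
  step 2: add(add(S(add(SZ, mul(Z, SSZ))), mul(SSZ, SSZ)), mul(Z, Z))
  step 3: add(S(add(add(SZ, mul(Z, SSZ)), mul(SSZ, SSZ))), mul(Z, Z))
  step 4: S(add(add(add(SZ, mul(Z, SSZ)), mul(SSZ, SSZ)), mul(Z, Z)))
  step 5: S(add(add(S(add(Z, mul(Z, SSZ))), mul(SSZ, SSZ)), mul(Z, Z)))
  step 6: S(add(S(add(add(Z, mul(Z, SSZ)), mul(SSZ, SSZ))), mul(Z, Z)))
  step 7: S(S(add(add(add(Z, mul(Z, SSZ)), mul(SSZ, SSZ)), mul(Z, Z))))
  step 8: S(S(add(add(mul(Z, SSZ), mul(SSZ, SSZ)), mul(Z, Z))))
  step 9: S(S(add(add(Z, mul(SSZ, SSZ)), mul(Z, Z))))
  step 10: S(S(add(mul(SSZ, SSZ), mul(Z, Z))))
  step 11: S(S(add(add(SSZ, mul(SZ, SSZ)), mul(Z, Z))))
  step 12: S(S(add(S(add(SZ, mul(SZ, SSZ))), mul(Z, Z))))
  step 13: S(S(S(add(add(SZ, mul(SZ, SSZ)), mul(Z, Z)))))
  step 14: S(S(S(add(S(add(Z, mul(SZ, SSZ))), mul(Z, Z)))))
  step 15: S(S(S(S(add(add(Z, mul(SZ, SSZ)), mul(Z, Z))))))
  step 16: S(S(S(S(add(mul(SZ, SSZ), mul(Z, Z))))))
  step 17: S(S(S(S(add(add(SSZ, mul(Z, SSZ)), mul(Z, Z))))))
  step 18: S(S(S(S(add(S(add(SZ, mul(Z, SSZ))), mul(Z, Z))))))
  step 19: S(S(S(S(S(add(add(SZ, mul(Z, SSZ)), mul(Z, Z)))))))
  step 20: S(S(S(S(S(add(S(add(Z, mul(Z, SSZ))), mul(Z, Z)))))))
  step 21: S(S(S(S(S(S(add(add(Z, mul(Z, SSZ)), mul(Z, Z))))))))
  step 22: S(S(S(S(S(S(add(mul(Z, SSZ), mul(Z, Z))))))))
  step 23: S(S(S(S(S(S(add(Z, mul(Z, Z))))))))
  step 24: S(S(S(S(S(S(mul(Z, Z)))))))
  step 25: S^6(Z)

Term B:
  start: mul(add(SSZ, SZ), add(SSZ, Z))
  step 1: mul(S(add(SZ, SZ)), add(SSZ, Z))
  step 2: add(add(SSZ, Z), mul(add(SZ, SZ), add(SSZ, Z)))
  step 3: add(S(add(SZ, Z)), mul(add(SZ, SZ), add(SSZ, Z)))
  step 4: S(add(add(SZ, Z), mul(add(SZ, SZ), add(SSZ, Z))))
  step 5: S(add(S(add(Z, Z)), mul(add(SZ, SZ), add(SSZ, Z))))
  step 6: S(S(add(add(Z, Z), mul(add(SZ, SZ), add(SSZ, Z)))))
  step 7: S(S(add(Z, mul(add(SZ, SZ), add(SSZ, Z)))))
  step 8: S(S(mul(add(SZ, SZ), add(SSZ, Z))))
  step 9: S(S(mul(S(add(Z, SZ)), add(SSZ, Z))))
  step 10: S(S(add(add(SSZ, Z), mul(add(Z, SZ), add(SSZ, Z)))))
  step 11: S(S(add(S(add(SZ, Z)), mul(add(Z, SZ), add(SSZ, Z)))))
  step 12: S(S(S(add(add(SZ, Z), mul(add(Z, SZ), add(SSZ, Z))))))
  step 13: S(S(S(add(S(add(Z, Z)), mul(add(Z, SZ), add(SSZ, Z))))))
  step 14: S(S(S(S(add(add(Z, Z), mul(add(Z, SZ), add(SSZ, Z)))))))
  step 15: S(S(S(S(add(Z, mul(add(Z, SZ), add(SSZ, Z)))))))
  step 16: S(S(S(S(mul(add(Z, SZ), add(SSZ, Z))))))
  step 17: S(S(S(S(mul(SZ, add(SSZ, Z))))))
  step 18: S(S(S(S(add(add(SSZ, Z), mul(Z, add(SSZ, Z)))))))
  step 19: S(S(S(S(add(S(add(SZ, Z)), mul(Z, add(SSZ, Z)))))))
  step 20: S(S(S(S(S(add(add(SZ, Z), mul(Z, add(SSZ, Z))))))))
  step 21: S(S(S(S(S(add(S(add(Z, Z)), mul(Z, add(SSZ, Z))))))))
  step 22: S(S(S(S(S(S(add(add(Z, Z), mul(Z, add(SSZ, Z)))))))))
  step 23: S(S(S(S(S(S(add(Z, mul(Z, add(SSZ, Z)))))))))
  step 24: S(S(S(S(S(S(mul(Z, add(SSZ, Z))))))))
  step 25: S^6(Z)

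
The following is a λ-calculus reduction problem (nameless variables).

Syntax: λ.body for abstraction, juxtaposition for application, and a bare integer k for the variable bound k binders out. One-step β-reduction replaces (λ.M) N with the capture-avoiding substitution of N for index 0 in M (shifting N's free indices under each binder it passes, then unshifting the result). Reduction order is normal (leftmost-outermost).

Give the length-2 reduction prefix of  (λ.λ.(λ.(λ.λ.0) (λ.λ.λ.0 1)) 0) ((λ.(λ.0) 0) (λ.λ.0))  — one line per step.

Answer: after 2 steps: λ.(λ.λ.0) (λ.λ.λ.0 1)

Derivation:
  start: (λ.λ.(λ.(λ.λ.0) (λ.λ.λ.0 1)) 0) ((λ.(λ.0) 0) (λ.λ.0))
  →1  λ.(λ.(λ.λ.0) (λ.λ.λ.0 1)) 0
  →2  λ.(λ.λ.0) (λ.λ.λ.0 1)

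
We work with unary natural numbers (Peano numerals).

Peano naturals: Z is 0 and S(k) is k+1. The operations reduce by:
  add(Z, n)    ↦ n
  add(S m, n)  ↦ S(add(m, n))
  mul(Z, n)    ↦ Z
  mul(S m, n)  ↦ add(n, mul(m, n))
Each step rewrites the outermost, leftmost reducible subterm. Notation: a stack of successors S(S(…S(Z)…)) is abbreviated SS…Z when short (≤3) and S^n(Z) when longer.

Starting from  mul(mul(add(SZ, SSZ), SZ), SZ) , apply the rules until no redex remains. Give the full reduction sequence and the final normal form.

  start: mul(mul(add(SZ, SSZ), SZ), SZ)
  [1] mul(mul(S(add(Z, SSZ)), SZ), SZ)
  [2] mul(add(SZ, mul(add(Z, SSZ), SZ)), SZ)
  [3] mul(S(add(Z, mul(add(Z, SSZ), SZ))), SZ)
  [4] add(SZ, mul(add(Z, mul(add(Z, SSZ), SZ)), SZ))
  [5] S(add(Z, mul(add(Z, mul(add(Z, SSZ), SZ)), SZ)))
  [6] S(mul(add(Z, mul(add(Z, SSZ), SZ)), SZ))
  [7] S(mul(mul(add(Z, SSZ), SZ), SZ))
  [8] S(mul(mul(SSZ, SZ), SZ))
  [9] S(mul(add(SZ, mul(SZ, SZ)), SZ))
  [10] S(mul(S(add(Z, mul(SZ, SZ))), SZ))
  [11] S(add(SZ, mul(add(Z, mul(SZ, SZ)), SZ)))
  [12] S(S(add(Z, mul(add(Z, mul(SZ, SZ)), SZ))))
  [13] S(S(mul(add(Z, mul(SZ, SZ)), SZ)))
  [14] S(S(mul(mul(SZ, SZ), SZ)))
  [15] S(S(mul(add(SZ, mul(Z, SZ)), SZ)))
  [16] S(S(mul(S(add(Z, mul(Z, SZ))), SZ)))
  [17] S(S(add(SZ, mul(add(Z, mul(Z, SZ)), SZ))))
  [18] S(S(S(add(Z, mul(add(Z, mul(Z, SZ)), SZ)))))
  [19] S(S(S(mul(add(Z, mul(Z, SZ)), SZ))))
  [20] S(S(S(mul(mul(Z, SZ), SZ))))
  [21] S(S(S(mul(Z, SZ))))
  [22] SSSZ

Answer: normal form = SSSZ  (in 22 steps)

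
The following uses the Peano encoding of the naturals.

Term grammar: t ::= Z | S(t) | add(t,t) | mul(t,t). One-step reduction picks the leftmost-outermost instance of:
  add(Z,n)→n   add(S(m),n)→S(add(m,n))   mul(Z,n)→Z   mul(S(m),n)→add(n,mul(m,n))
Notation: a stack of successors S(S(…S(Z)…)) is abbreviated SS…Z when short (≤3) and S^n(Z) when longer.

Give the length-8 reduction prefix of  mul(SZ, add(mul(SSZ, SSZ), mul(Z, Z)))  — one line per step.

Answer: after 8 steps: S(S(add(add(add(Z, mul(SZ, SSZ)), mul(Z, Z)), mul(Z, add(mul(SSZ, SSZ), mul(Z, Z))))))

Derivation:
  start: mul(SZ, add(mul(SSZ, SSZ), mul(Z, Z)))
  step 1: add(add(mul(SSZ, SSZ), mul(Z, Z)), mul(Z, add(mul(SSZ, SSZ), mul(Z, Z))))
  step 2: add(add(add(SSZ, mul(SZ, SSZ)), mul(Z, Z)), mul(Z, add(mul(SSZ, SSZ), mul(Z, Z))))
  step 3: add(add(S(add(SZ, mul(SZ, SSZ))), mul(Z, Z)), mul(Z, add(mul(SSZ, SSZ), mul(Z, Z))))
  step 4: add(S(add(add(SZ, mul(SZ, SSZ)), mul(Z, Z))), mul(Z, add(mul(SSZ, SSZ), mul(Z, Z))))
  step 5: S(add(add(add(SZ, mul(SZ, SSZ)), mul(Z, Z)), mul(Z, add(mul(SSZ, SSZ), mul(Z, Z)))))
  step 6: S(add(add(S(add(Z, mul(SZ, SSZ))), mul(Z, Z)), mul(Z, add(mul(SSZ, SSZ), mul(Z, Z)))))
  step 7: S(add(S(add(add(Z, mul(SZ, SSZ)), mul(Z, Z))), mul(Z, add(mul(SSZ, SSZ), mul(Z, Z)))))
  step 8: S(S(add(add(add(Z, mul(SZ, SSZ)), mul(Z, Z)), mul(Z, add(mul(SSZ, SSZ), mul(Z, Z))))))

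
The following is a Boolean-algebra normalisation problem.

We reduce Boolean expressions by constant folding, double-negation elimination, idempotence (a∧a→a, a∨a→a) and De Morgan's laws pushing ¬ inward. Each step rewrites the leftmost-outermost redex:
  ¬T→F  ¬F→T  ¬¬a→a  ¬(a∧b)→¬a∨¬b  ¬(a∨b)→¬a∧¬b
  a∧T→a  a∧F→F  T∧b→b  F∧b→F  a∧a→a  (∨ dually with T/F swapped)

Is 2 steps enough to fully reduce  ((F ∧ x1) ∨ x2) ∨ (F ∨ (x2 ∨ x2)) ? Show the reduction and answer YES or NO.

  start: ((F ∧ x1) ∨ x2) ∨ (F ∨ (x2 ∨ x2))
  →1  (F ∨ x2) ∨ (F ∨ (x2 ∨ x2))
  →2  x2 ∨ (F ∨ (x2 ∨ x2))

Answer: NO — after 2 steps the term is x2 ∨ (F ∨ (x2 ∨ x2)), not yet normal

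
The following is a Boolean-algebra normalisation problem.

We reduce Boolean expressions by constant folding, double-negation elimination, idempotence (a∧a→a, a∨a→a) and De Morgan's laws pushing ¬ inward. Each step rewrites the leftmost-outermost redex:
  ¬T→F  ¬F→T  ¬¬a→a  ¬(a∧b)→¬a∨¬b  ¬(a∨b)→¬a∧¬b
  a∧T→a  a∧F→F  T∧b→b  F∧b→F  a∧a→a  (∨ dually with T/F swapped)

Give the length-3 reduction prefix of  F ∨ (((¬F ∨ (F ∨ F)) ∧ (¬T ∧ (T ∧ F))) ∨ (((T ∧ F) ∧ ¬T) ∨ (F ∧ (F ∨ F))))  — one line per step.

  start: F ∨ (((¬F ∨ (F ∨ F)) ∧ (¬T ∧ (T ∧ F))) ∨ (((T ∧ F) ∧ ¬T) ∨ (F ∧ (F ∨ F))))
  [1] ((¬F ∨ (F ∨ F)) ∧ (¬T ∧ (T ∧ F))) ∨ (((T ∧ F) ∧ ¬T) ∨ (F ∧ (F ∨ F)))
  [2] ((T ∨ (F ∨ F)) ∧ (¬T ∧ (T ∧ F))) ∨ (((T ∧ F) ∧ ¬T) ∨ (F ∧ (F ∨ F)))
  [3] (T ∧ (¬T ∧ (T ∧ F))) ∨ (((T ∧ F) ∧ ¬T) ∨ (F ∧ (F ∨ F)))

Answer: after 3 steps: (T ∧ (¬T ∧ (T ∧ F))) ∨ (((T ∧ F) ∧ ¬T) ∨ (F ∧ (F ∨ F)))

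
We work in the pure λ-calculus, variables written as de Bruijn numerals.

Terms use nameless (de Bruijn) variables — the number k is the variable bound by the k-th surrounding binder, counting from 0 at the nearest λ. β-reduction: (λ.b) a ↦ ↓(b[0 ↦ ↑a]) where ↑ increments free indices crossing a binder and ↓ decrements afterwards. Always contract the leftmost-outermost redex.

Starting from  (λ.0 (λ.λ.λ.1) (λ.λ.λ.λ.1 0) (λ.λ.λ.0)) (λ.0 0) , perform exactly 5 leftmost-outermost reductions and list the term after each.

Answer: after 5 steps: λ.λ.λ.λ.1 0

Derivation:
  start: (λ.0 (λ.λ.λ.1) (λ.λ.λ.λ.1 0) (λ.λ.λ.0)) (λ.0 0)
  [1] (λ.0 0) (λ.λ.λ.1) (λ.λ.λ.λ.1 0) (λ.λ.λ.0)
  [2] (λ.λ.λ.1) (λ.λ.λ.1) (λ.λ.λ.λ.1 0) (λ.λ.λ.0)
  [3] (λ.λ.1) (λ.λ.λ.λ.1 0) (λ.λ.λ.0)
  [4] (λ.λ.λ.λ.λ.1 0) (λ.λ.λ.0)
  [5] λ.λ.λ.λ.1 0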